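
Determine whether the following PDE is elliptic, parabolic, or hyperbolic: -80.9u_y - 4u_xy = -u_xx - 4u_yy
Rewriting in standard form: u_xx - 4u_xy + 4u_yy - 80.9u_y = 0. Coefficients: A = 1, B = -4, C = 4. B² - 4AC = 0, which is zero, so the equation is parabolic.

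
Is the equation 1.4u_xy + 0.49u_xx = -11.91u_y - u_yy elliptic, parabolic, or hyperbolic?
Rewriting in standard form: 0.49u_xx + 1.4u_xy + u_yy + 11.91u_y = 0. Computing B² - 4AC with A = 0.49, B = 1.4, C = 1: discriminant = 0 (zero). Answer: parabolic.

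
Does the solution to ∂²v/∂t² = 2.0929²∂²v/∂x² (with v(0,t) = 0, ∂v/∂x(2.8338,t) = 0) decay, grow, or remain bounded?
v oscillates (no decay). Energy is conserved; the solution oscillates indefinitely as standing waves.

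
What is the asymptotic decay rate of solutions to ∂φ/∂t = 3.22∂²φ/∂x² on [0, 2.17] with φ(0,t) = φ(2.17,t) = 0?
Eigenvalues: λₙ = 3.22n²π²/2.17².
First three modes:
  n=1: λ₁ = 3.22π²/2.17² ≈ 6.749
  n=2: λ₂ = 12.88π²/2.17² ≈ 26.996 (4× faster decay)
  n=3: λ₃ = 28.98π²/2.17² ≈ 60.741 (9× faster decay)
As t → ∞, higher modes decay exponentially faster. The n=1 mode dominates: φ ~ c₁ sin(πx/2.17) e^{-λ₁t}.
Decay rate: λ₁ = 3.22π²/2.17² ≈ 6.749.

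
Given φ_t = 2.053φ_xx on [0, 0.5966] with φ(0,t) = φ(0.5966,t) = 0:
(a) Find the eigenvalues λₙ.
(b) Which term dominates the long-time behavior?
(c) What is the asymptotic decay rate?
Eigenvalues: λₙ = 2.053n²π²/0.5966².
First three modes:
  n=1: λ₁ = 2.053π²/0.5966² ≈ 56.928
  n=2: λ₂ = 8.212π²/0.5966² ≈ 227.71 (4× faster decay)
  n=3: λ₃ = 18.477π²/0.5966² ≈ 512.348 (9× faster decay)
As t → ∞, higher modes decay exponentially faster. The n=1 mode dominates: φ ~ c₁ sin(πx/0.5966) e^{-λ₁t}.
Decay rate: λ₁ = 2.053π²/0.5966² ≈ 56.928.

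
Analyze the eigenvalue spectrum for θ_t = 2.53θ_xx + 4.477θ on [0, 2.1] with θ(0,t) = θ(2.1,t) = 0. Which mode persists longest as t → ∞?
Eigenvalues: λₙ = 2.53n²π²/2.1² - 4.477.
First three modes:
  n=1: λ₁ = 2.53π²/2.1² - 4.477 ≈ 1.185
  n=2: λ₂ = 10.12π²/2.1² - 4.477 ≈ 18.172
  n=3: λ₃ = 22.77π²/2.1² - 4.477 ≈ 46.482
Since 2.53π²/2.1² ≈ 5.662 > 4.477, all λₙ > 0.
The n=1 mode decays slowest → dominates as t → ∞.
Asymptotic: θ ~ c₁ sin(πx/2.1) e^{-λ₁t} with decay rate λ₁ ≈ 1.185.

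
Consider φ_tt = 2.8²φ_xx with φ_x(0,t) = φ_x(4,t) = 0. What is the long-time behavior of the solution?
As t → ∞, φ oscillates about a mean that drifts linearly in t (generically unbounded; no decay). There is no damping, so the nonconstant modes persist as standing waves (energy conserved, no decay). But with Neumann conditions at both ends the constant mode has eigenvalue 0: the spatial mean M(t) of φ satisfies M'' = 0, so M(t) = M(0) + M'(0)·t. Unless the initial velocity has zero mean (∫φ_t(x,0)dx = 0), the solution grows linearly in t (unbounded, though not exponentially); if it does have zero mean, the solution stays bounded and simply oscillates.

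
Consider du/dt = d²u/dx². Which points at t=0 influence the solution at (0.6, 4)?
The entire real line. The heat equation has infinite propagation speed: any initial disturbance instantly affects all points (though exponentially small far away).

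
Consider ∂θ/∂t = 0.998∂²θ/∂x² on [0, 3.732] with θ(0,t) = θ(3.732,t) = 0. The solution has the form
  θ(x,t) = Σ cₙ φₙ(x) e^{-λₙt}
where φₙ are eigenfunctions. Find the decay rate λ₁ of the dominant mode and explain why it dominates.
Eigenvalues: λₙ = 0.998n²π²/3.732².
First three modes:
  n=1: λ₁ = 0.998π²/3.732² ≈ 0.707
  n=2: λ₂ = 3.992π²/3.732² ≈ 2.829 (4× faster decay)
  n=3: λ₃ = 8.982π²/3.732² ≈ 6.365 (9× faster decay)
As t → ∞, higher modes decay exponentially faster. The n=1 mode dominates: θ ~ c₁ sin(πx/3.732) e^{-λ₁t}.
Decay rate: λ₁ = 0.998π²/3.732² ≈ 0.707.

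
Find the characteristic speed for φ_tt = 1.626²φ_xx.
Speed = 1.626. Information travels along characteristics x = x₀ ± 1.626t.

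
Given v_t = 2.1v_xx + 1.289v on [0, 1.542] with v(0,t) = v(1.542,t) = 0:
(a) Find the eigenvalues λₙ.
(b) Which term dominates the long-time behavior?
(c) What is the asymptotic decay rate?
Eigenvalues: λₙ = 2.1n²π²/1.542² - 1.289.
First three modes:
  n=1: λ₁ = 2.1π²/1.542² - 1.289 ≈ 7.428
  n=2: λ₂ = 8.4π²/1.542² - 1.289 ≈ 33.578
  n=3: λ₃ = 18.9π²/1.542² - 1.289 ≈ 77.161
Since 2.1π²/1.542² ≈ 8.717 > 1.289, all λₙ > 0.
The n=1 mode decays slowest → dominates as t → ∞.
Asymptotic: v ~ c₁ sin(πx/1.542) e^{-λ₁t} with decay rate λ₁ ≈ 7.428.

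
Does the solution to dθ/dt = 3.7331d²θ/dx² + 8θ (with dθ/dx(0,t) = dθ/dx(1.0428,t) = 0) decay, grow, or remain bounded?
θ grows unboundedly. With Neumann BCs the constant mode has diffusion eigenvalue 0, so any r > 0 makes it grow like e^(8t); solution grows exponentially.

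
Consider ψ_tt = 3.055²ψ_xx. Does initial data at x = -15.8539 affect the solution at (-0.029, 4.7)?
No. The domain of dependence is [-14.3875, 14.3295], and -15.8539 is outside this interval.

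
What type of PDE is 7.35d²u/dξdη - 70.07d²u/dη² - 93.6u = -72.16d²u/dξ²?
Rewriting in standard form: 72.16d²u/dξ² + 7.35d²u/dξdη - 70.07d²u/dη² - 93.6u = 0. With A = 72.16, B = 7.35, C = -70.07, the discriminant is 20279.0273. This is a hyperbolic PDE.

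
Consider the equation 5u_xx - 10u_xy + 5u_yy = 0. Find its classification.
Parabolic. (A = 5, B = -10, C = 5 gives B² - 4AC = 0.)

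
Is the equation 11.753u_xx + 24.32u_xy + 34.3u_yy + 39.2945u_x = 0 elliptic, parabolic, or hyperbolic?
Computing B² - 4AC with A = 11.753, B = 24.32, C = 34.3: discriminant = -1021.0492 (negative). Answer: elliptic.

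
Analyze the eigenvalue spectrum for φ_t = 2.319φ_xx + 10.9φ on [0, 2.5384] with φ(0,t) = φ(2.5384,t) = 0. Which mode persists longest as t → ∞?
Eigenvalues: λₙ = 2.319n²π²/2.5384² - 10.9.
First three modes:
  n=1: λ₁ = 2.319π²/2.5384² - 10.9 ≈ -7.348
  n=2: λ₂ = 9.276π²/2.5384² - 10.9 ≈ 3.308
  n=3: λ₃ = 20.871π²/2.5384² - 10.9 ≈ 21.069
Since 2.319π²/2.5384² ≈ 3.552 < 10.9, λ₁ < 0.
The n=1 mode grows fastest (−λₙ is largest for n=1) → dominates.
Asymptotic: φ ~ c₁ sin(πx/2.5384) e^{7.348t} (exponential growth at rate −λ₁ ≈ 7.348).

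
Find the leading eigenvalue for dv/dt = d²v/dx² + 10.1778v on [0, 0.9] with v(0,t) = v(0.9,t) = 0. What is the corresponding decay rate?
Eigenvalues: λₙ = n²π²/0.9² - 10.1778.
First three modes:
  n=1: λ₁ = π²/0.9² - 10.1778 ≈ 2.007
  n=2: λ₂ = 4π²/0.9² - 10.1778 ≈ 38.561
  n=3: λ₃ = 9π²/0.9² - 10.1778 ≈ 99.484
Since π²/0.9² ≈ 12.185 > 10.1778, all λₙ > 0.
The n=1 mode decays slowest → dominates as t → ∞.
Asymptotic: v ~ c₁ sin(πx/0.9) e^{-λ₁t} with decay rate λ₁ ≈ 2.007.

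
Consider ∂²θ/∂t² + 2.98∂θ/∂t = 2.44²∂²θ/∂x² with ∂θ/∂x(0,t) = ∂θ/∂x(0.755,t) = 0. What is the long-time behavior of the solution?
As t → ∞, θ → constant (steady state). Damping (γ=2.98) dissipates the nonconstant modes; with Neumann BCs the spatial average obeys M''+γM'=0 and tends to a finite limit.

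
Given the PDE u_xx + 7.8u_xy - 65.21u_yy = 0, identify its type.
The second-order coefficients are A = 1, B = 7.8, C = -65.21. Since B² - 4AC = 321.68 > 0, this is a hyperbolic PDE.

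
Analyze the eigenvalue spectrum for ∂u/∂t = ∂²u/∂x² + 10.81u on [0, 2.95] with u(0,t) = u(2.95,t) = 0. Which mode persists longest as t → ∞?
Eigenvalues: λₙ = n²π²/2.95² - 10.81.
First three modes:
  n=1: λ₁ = π²/2.95² - 10.81 ≈ -9.676
  n=2: λ₂ = 4π²/2.95² - 10.81 ≈ -6.274
  n=3: λ₃ = 9π²/2.95² - 10.81 ≈ -0.603
Since π²/2.95² ≈ 1.134 < 10.81, λ₁ < 0.
The n=1 mode grows fastest (−λₙ is largest for n=1) → dominates.
Asymptotic: u ~ c₁ sin(πx/2.95) e^{9.676t} (exponential growth at rate −λ₁ ≈ 9.676).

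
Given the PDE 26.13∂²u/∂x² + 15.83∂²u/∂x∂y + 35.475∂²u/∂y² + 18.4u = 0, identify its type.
The second-order coefficients are A = 26.13, B = 15.83, C = 35.475. Since B² - 4AC = -3457.2581 < 0, this is an elliptic PDE.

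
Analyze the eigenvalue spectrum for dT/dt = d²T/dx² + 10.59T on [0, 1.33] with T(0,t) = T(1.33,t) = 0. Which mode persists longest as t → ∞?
Eigenvalues: λₙ = n²π²/1.33² - 10.59.
First three modes:
  n=1: λ₁ = π²/1.33² - 10.59 ≈ -5.01
  n=2: λ₂ = 4π²/1.33² - 10.59 ≈ 11.728
  n=3: λ₃ = 9π²/1.33² - 10.59 ≈ 39.626
Since π²/1.33² ≈ 5.58 < 10.59, λ₁ < 0.
The n=1 mode grows fastest (−λₙ is largest for n=1) → dominates.
Asymptotic: T ~ c₁ sin(πx/1.33) e^{5.01t} (exponential growth at rate −λ₁ ≈ 5.01).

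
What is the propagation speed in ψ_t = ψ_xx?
Infinite. The heat equation is parabolic, not hyperbolic, so disturbances propagate instantly.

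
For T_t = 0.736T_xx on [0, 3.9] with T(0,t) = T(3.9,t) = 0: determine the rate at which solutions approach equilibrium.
Eigenvalues: λₙ = 0.736n²π²/3.9².
First three modes:
  n=1: λ₁ = 0.736π²/3.9² ≈ 0.478
  n=2: λ₂ = 2.944π²/3.9² ≈ 1.91 (4× faster decay)
  n=3: λ₃ = 6.624π²/3.9² ≈ 4.298 (9× faster decay)
As t → ∞, higher modes decay exponentially faster. The n=1 mode dominates: T ~ c₁ sin(πx/3.9) e^{-λ₁t}.
Decay rate: λ₁ = 0.736π²/3.9² ≈ 0.478.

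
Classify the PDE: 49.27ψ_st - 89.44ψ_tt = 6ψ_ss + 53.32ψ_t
Rewriting in standard form: -6ψ_ss + 49.27ψ_st - 89.44ψ_tt - 53.32ψ_t = 0. A = -6, B = 49.27, C = -89.44. Discriminant B² - 4AC = 280.9729. Since 280.9729 > 0, hyperbolic.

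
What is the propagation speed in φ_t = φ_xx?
Infinite. The heat equation is parabolic, not hyperbolic, so disturbances propagate instantly.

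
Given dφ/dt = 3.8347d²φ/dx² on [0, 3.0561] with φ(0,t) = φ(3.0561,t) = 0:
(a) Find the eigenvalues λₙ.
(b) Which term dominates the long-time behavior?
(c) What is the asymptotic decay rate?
Eigenvalues: λₙ = 3.8347n²π²/3.0561².
First three modes:
  n=1: λ₁ = 3.8347π²/3.0561² ≈ 4.052
  n=2: λ₂ = 15.3388π²/3.0561² ≈ 16.209 (4× faster decay)
  n=3: λ₃ = 34.5123π²/3.0561² ≈ 36.47 (9× faster decay)
As t → ∞, higher modes decay exponentially faster. The n=1 mode dominates: φ ~ c₁ sin(πx/3.0561) e^{-λ₁t}.
Decay rate: λ₁ = 3.8347π²/3.0561² ≈ 4.052.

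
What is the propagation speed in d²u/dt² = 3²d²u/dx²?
Speed = 3. Information travels along characteristics x = x₀ ± 3t.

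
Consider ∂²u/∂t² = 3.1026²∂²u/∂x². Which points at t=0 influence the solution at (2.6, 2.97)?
Domain of dependence: [-6.614722, 11.814722]. Signals travel at speed 3.1026, so data within |x - 2.6| ≤ 3.1026·2.97 = 9.214722 can reach the point.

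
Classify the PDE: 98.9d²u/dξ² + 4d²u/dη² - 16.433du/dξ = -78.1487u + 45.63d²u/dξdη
Rewriting in standard form: 98.9d²u/dξ² - 45.63d²u/dξdη + 4d²u/dη² - 16.433du/dξ + 78.1487u = 0. A = 98.9, B = -45.63, C = 4. Discriminant B² - 4AC = 499.6969. Since 499.6969 > 0, hyperbolic.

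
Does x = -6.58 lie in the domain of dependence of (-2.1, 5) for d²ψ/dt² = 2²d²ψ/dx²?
Yes. The domain of dependence is [-12.1, 7.9], and -6.58 ∈ [-12.1, 7.9].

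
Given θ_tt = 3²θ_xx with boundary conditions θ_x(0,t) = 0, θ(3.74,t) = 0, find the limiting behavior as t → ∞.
θ oscillates (no decay). Energy is conserved; the solution oscillates indefinitely as standing waves.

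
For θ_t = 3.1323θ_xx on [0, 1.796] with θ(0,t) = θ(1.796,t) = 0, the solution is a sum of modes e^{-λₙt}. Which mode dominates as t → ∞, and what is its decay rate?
Eigenvalues: λₙ = 3.1323n²π²/1.796².
First three modes:
  n=1: λ₁ = 3.1323π²/1.796² ≈ 9.584
  n=2: λ₂ = 12.5292π²/1.796² ≈ 38.336 (4× faster decay)
  n=3: λ₃ = 28.1907π²/1.796² ≈ 86.257 (9× faster decay)
As t → ∞, higher modes decay exponentially faster. The n=1 mode dominates: θ ~ c₁ sin(πx/1.796) e^{-λ₁t}.
Decay rate: λ₁ = 3.1323π²/1.796² ≈ 9.584.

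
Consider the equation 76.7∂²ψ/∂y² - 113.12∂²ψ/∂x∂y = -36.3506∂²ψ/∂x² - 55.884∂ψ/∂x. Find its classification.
Rewriting in standard form: 36.3506∂²ψ/∂x² - 113.12∂²ψ/∂x∂y + 76.7∂²ψ/∂y² + 55.884∂ψ/∂x = 0. Hyperbolic. (A = 36.3506, B = -113.12, C = 76.7 gives B² - 4AC = 1643.77032.)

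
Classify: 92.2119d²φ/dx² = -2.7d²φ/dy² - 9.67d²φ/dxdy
Rewriting in standard form: 92.2119d²φ/dx² + 9.67d²φ/dxdy + 2.7d²φ/dy² = 0. Elliptic (discriminant = -902.37962).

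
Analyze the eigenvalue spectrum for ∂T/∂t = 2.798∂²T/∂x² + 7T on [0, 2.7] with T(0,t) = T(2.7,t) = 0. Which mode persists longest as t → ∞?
Eigenvalues: λₙ = 2.798n²π²/2.7² - 7.
First three modes:
  n=1: λ₁ = 2.798π²/2.7² - 7 ≈ -3.212
  n=2: λ₂ = 11.192π²/2.7² - 7 ≈ 8.152
  n=3: λ₃ = 25.182π²/2.7² - 7 ≈ 27.093
Since 2.798π²/2.7² ≈ 3.788 < 7, λ₁ < 0.
The n=1 mode grows fastest (−λₙ is largest for n=1) → dominates.
Asymptotic: T ~ c₁ sin(πx/2.7) e^{3.212t} (exponential growth at rate −λ₁ ≈ 3.212).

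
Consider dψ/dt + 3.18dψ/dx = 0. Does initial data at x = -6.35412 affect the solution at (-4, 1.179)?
No. Only data at x = -7.74922 affects (-4, 1.179). Advection has one-way propagation along characteristics.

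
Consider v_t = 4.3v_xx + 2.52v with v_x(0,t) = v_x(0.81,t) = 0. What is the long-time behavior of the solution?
As t → ∞, v grows unboundedly. With Neumann BCs the constant mode has diffusion eigenvalue 0, so any r > 0 makes it grow like e^(2.52t); solution grows exponentially.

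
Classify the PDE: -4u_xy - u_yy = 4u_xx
Rewriting in standard form: -4u_xx - 4u_xy - u_yy = 0. A = -4, B = -4, C = -1. Discriminant B² - 4AC = 0. Since 0 = 0, parabolic.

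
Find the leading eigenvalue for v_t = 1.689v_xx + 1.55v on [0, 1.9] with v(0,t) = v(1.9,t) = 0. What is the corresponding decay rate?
Eigenvalues: λₙ = 1.689n²π²/1.9² - 1.55.
First three modes:
  n=1: λ₁ = 1.689π²/1.9² - 1.55 ≈ 3.068
  n=2: λ₂ = 6.756π²/1.9² - 1.55 ≈ 16.921
  n=3: λ₃ = 15.201π²/1.9² - 1.55 ≈ 40.009
Since 1.689π²/1.9² ≈ 4.618 > 1.55, all λₙ > 0.
The n=1 mode decays slowest → dominates as t → ∞.
Asymptotic: v ~ c₁ sin(πx/1.9) e^{-λ₁t} with decay rate λ₁ ≈ 3.068.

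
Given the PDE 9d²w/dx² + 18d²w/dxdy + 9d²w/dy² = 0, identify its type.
The second-order coefficients are A = 9, B = 18, C = 9. Since B² - 4AC = 0 = 0, this is a parabolic PDE.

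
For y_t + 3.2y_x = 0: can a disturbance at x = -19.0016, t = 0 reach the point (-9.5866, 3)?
No. Only data at x = -19.1866 affects (-9.5866, 3). Advection has one-way propagation along characteristics.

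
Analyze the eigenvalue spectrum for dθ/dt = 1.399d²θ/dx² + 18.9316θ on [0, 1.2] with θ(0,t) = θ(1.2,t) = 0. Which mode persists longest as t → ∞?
Eigenvalues: λₙ = 1.399n²π²/1.2² - 18.9316.
First three modes:
  n=1: λ₁ = 1.399π²/1.2² - 18.9316 ≈ -9.343
  n=2: λ₂ = 5.596π²/1.2² - 18.9316 ≈ 19.423
  n=3: λ₃ = 12.591π²/1.2² - 18.9316 ≈ 67.366
Since 1.399π²/1.2² ≈ 9.589 < 18.9316, λ₁ < 0.
The n=1 mode grows fastest (−λₙ is largest for n=1) → dominates.
Asymptotic: θ ~ c₁ sin(πx/1.2) e^{9.343t} (exponential growth at rate −λ₁ ≈ 9.343).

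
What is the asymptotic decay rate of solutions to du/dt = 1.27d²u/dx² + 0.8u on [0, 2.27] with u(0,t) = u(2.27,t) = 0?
Eigenvalues: λₙ = 1.27n²π²/2.27² - 0.8.
First three modes:
  n=1: λ₁ = 1.27π²/2.27² - 0.8 ≈ 1.632
  n=2: λ₂ = 5.08π²/2.27² - 0.8 ≈ 8.93
  n=3: λ₃ = 11.43π²/2.27² - 0.8 ≈ 21.092
Since 1.27π²/2.27² ≈ 2.432 > 0.8, all λₙ > 0.
The n=1 mode decays slowest → dominates as t → ∞.
Asymptotic: u ~ c₁ sin(πx/2.27) e^{-λ₁t} with decay rate λ₁ ≈ 1.632.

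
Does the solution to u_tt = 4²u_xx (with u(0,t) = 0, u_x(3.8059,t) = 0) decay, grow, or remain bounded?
u oscillates (no decay). Energy is conserved; the solution oscillates indefinitely as standing waves.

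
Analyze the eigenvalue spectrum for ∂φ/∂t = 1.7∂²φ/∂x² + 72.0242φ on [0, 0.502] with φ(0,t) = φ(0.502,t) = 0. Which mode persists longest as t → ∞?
Eigenvalues: λₙ = 1.7n²π²/0.502² - 72.0242.
First three modes:
  n=1: λ₁ = 1.7π²/0.502² - 72.0242 ≈ -5.445
  n=2: λ₂ = 6.8π²/0.502² - 72.0242 ≈ 194.294
  n=3: λ₃ = 15.3π²/0.502² - 72.0242 ≈ 527.192
Since 1.7π²/0.502² ≈ 66.58 < 72.0242, λ₁ < 0.
The n=1 mode grows fastest (−λₙ is largest for n=1) → dominates.
Asymptotic: φ ~ c₁ sin(πx/0.502) e^{5.445t} (exponential growth at rate −λ₁ ≈ 5.445).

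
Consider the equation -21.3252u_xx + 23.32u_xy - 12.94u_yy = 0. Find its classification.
Elliptic. (A = -21.3252, B = 23.32, C = -12.94 gives B² - 4AC = -559.969952.)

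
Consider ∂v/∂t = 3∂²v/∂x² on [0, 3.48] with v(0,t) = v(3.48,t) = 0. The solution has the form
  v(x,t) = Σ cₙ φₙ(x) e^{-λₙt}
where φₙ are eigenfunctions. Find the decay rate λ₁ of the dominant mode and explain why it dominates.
Eigenvalues: λₙ = 3n²π²/3.48².
First three modes:
  n=1: λ₁ = 3π²/3.48² ≈ 2.445
  n=2: λ₂ = 12π²/3.48² ≈ 9.78 (4× faster decay)
  n=3: λ₃ = 27π²/3.48² ≈ 22.004 (9× faster decay)
As t → ∞, higher modes decay exponentially faster. The n=1 mode dominates: v ~ c₁ sin(πx/3.48) e^{-λ₁t}.
Decay rate: λ₁ = 3π²/3.48² ≈ 2.445.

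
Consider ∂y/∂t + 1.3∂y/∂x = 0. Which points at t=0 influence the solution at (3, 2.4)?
A single point: x = -0.12. The characteristic through (3, 2.4) is x - 1.3t = const, so x = 3 - 1.3·2.4 = -0.12.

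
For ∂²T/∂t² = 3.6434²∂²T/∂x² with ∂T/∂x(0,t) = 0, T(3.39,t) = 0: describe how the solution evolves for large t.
T oscillates (no decay). Energy is conserved; the solution oscillates indefinitely as standing waves.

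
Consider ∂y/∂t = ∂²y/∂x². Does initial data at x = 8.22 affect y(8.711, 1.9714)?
Yes, for any finite x. The heat equation has infinite propagation speed, so all initial data affects all points at any t > 0.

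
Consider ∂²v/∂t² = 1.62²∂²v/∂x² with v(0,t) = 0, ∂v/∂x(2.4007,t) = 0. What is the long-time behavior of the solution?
As t → ∞, v oscillates (no decay). Energy is conserved; the solution oscillates indefinitely as standing waves.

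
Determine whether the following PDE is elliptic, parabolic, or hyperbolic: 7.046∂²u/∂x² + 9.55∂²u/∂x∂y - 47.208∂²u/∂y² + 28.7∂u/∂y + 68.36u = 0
Coefficients: A = 7.046, B = 9.55, C = -47.208. B² - 4AC = 1421.712772, which is positive, so the equation is hyperbolic.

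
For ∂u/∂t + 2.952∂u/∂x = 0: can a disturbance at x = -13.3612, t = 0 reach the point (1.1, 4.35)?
No. Only data at x = -11.7412 affects (1.1, 4.35). Advection has one-way propagation along characteristics.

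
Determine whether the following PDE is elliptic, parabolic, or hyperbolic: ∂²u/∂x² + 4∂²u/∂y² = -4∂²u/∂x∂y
Rewriting in standard form: ∂²u/∂x² + 4∂²u/∂x∂y + 4∂²u/∂y² = 0. Coefficients: A = 1, B = 4, C = 4. B² - 4AC = 0, which is zero, so the equation is parabolic.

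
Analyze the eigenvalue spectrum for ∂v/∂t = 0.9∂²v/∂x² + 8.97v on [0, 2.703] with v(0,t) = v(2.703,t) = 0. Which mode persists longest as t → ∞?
Eigenvalues: λₙ = 0.9n²π²/2.703² - 8.97.
First three modes:
  n=1: λ₁ = 0.9π²/2.703² - 8.97 ≈ -7.754
  n=2: λ₂ = 3.6π²/2.703² - 8.97 ≈ -4.107
  n=3: λ₃ = 8.1π²/2.703² - 8.97 ≈ 1.972
Since 0.9π²/2.703² ≈ 1.216 < 8.97, λ₁ < 0.
The n=1 mode grows fastest (−λₙ is largest for n=1) → dominates.
Asymptotic: v ~ c₁ sin(πx/2.703) e^{7.754t} (exponential growth at rate −λ₁ ≈ 7.754).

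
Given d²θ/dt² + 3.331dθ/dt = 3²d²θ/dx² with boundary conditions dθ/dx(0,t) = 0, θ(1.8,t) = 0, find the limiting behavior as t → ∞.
θ → 0. Damping (γ=3.331) dissipates energy; oscillations decay exponentially.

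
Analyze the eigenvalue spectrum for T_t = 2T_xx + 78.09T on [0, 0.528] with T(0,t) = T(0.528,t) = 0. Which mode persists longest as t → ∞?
Eigenvalues: λₙ = 2n²π²/0.528² - 78.09.
First three modes:
  n=1: λ₁ = 2π²/0.528² - 78.09 ≈ -7.285
  n=2: λ₂ = 8π²/0.528² - 78.09 ≈ 205.129
  n=3: λ₃ = 18π²/0.528² - 78.09 ≈ 559.152
Since 2π²/0.528² ≈ 70.805 < 78.09, λ₁ < 0.
The n=1 mode grows fastest (−λₙ is largest for n=1) → dominates.
Asymptotic: T ~ c₁ sin(πx/0.528) e^{7.285t} (exponential growth at rate −λ₁ ≈ 7.285).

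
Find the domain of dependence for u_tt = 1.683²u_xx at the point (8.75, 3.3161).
Domain of dependence: [3.1690037, 14.3309963]. Signals travel at speed 1.683, so data within |x - 8.75| ≤ 1.683·3.3161 = 5.5809963 can reach the point.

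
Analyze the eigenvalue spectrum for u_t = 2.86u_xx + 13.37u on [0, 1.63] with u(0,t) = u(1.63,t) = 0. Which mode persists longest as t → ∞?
Eigenvalues: λₙ = 2.86n²π²/1.63² - 13.37.
First three modes:
  n=1: λ₁ = 2.86π²/1.63² - 13.37 ≈ -2.746
  n=2: λ₂ = 11.44π²/1.63² - 13.37 ≈ 29.126
  n=3: λ₃ = 25.74π²/1.63² - 13.37 ≈ 82.247
Since 2.86π²/1.63² ≈ 10.624 < 13.37, λ₁ < 0.
The n=1 mode grows fastest (−λₙ is largest for n=1) → dominates.
Asymptotic: u ~ c₁ sin(πx/1.63) e^{2.746t} (exponential growth at rate −λ₁ ≈ 2.746).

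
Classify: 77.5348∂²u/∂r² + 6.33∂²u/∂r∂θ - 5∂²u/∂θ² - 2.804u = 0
Hyperbolic (discriminant = 1590.7649).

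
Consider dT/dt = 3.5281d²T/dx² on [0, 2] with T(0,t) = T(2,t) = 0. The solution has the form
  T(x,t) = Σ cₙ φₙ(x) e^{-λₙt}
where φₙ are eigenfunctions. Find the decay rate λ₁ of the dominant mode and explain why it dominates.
Eigenvalues: λₙ = 3.5281n²π²/2².
First three modes:
  n=1: λ₁ = 3.5281π²/2² ≈ 8.705
  n=2: λ₂ = 14.1124π²/2² ≈ 34.821 (4× faster decay)
  n=3: λ₃ = 31.7529π²/2² ≈ 78.347 (9× faster decay)
As t → ∞, higher modes decay exponentially faster. The n=1 mode dominates: T ~ c₁ sin(πx/2) e^{-λ₁t}.
Decay rate: λ₁ = 3.5281π²/2² ≈ 8.705.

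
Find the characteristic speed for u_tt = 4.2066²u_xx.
Speed = 4.2066. Information travels along characteristics x = x₀ ± 4.2066t.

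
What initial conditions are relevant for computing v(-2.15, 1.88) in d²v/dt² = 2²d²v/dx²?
Domain of dependence: [-5.91, 1.61]. Signals travel at speed 2, so data within |x - -2.15| ≤ 2·1.88 = 3.76 can reach the point.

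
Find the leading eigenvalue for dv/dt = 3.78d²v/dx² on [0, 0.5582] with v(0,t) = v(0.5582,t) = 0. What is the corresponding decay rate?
Eigenvalues: λₙ = 3.78n²π²/0.5582².
First three modes:
  n=1: λ₁ = 3.78π²/0.5582² ≈ 119.732
  n=2: λ₂ = 15.12π²/0.5582² ≈ 478.93 (4× faster decay)
  n=3: λ₃ = 34.02π²/0.5582² ≈ 1077.592 (9× faster decay)
As t → ∞, higher modes decay exponentially faster. The n=1 mode dominates: v ~ c₁ sin(πx/0.5582) e^{-λ₁t}.
Decay rate: λ₁ = 3.78π²/0.5582² ≈ 119.732.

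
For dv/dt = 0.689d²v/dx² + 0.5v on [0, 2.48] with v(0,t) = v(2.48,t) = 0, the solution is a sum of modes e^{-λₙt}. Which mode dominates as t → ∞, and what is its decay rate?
Eigenvalues: λₙ = 0.689n²π²/2.48² - 0.5.
First three modes:
  n=1: λ₁ = 0.689π²/2.48² - 0.5 ≈ 0.606
  n=2: λ₂ = 2.756π²/2.48² - 0.5 ≈ 3.923
  n=3: λ₃ = 6.201π²/2.48² - 0.5 ≈ 9.451
Since 0.689π²/2.48² ≈ 1.106 > 0.5, all λₙ > 0.
The n=1 mode decays slowest → dominates as t → ∞.
Asymptotic: v ~ c₁ sin(πx/2.48) e^{-λ₁t} with decay rate λ₁ ≈ 0.606.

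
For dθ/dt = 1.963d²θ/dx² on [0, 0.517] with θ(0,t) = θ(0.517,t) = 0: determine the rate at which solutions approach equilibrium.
Eigenvalues: λₙ = 1.963n²π²/0.517².
First three modes:
  n=1: λ₁ = 1.963π²/0.517² ≈ 72.483
  n=2: λ₂ = 7.852π²/0.517² ≈ 289.934 (4× faster decay)
  n=3: λ₃ = 17.667π²/0.517² ≈ 652.351 (9× faster decay)
As t → ∞, higher modes decay exponentially faster. The n=1 mode dominates: θ ~ c₁ sin(πx/0.517) e^{-λ₁t}.
Decay rate: λ₁ = 1.963π²/0.517² ≈ 72.483.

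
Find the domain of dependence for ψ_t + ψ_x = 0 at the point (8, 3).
A single point: x = 5. The characteristic through (8, 3) is x - 1t = const, so x = 8 - 1·3 = 5.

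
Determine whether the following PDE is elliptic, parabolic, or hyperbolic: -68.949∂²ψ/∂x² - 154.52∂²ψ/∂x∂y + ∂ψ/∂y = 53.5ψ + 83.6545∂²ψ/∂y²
Rewriting in standard form: -68.949∂²ψ/∂x² - 154.52∂²ψ/∂x∂y - 83.6545∂²ψ/∂y² + ∂ψ/∂y - 53.5ψ = 0. Coefficients: A = -68.949, B = -154.52, C = -83.6545. B² - 4AC = 804.853918, which is positive, so the equation is hyperbolic.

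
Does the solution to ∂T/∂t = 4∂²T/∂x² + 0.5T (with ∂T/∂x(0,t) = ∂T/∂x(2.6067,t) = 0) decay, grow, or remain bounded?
T grows unboundedly. With Neumann BCs the constant mode has diffusion eigenvalue 0, so any r > 0 makes it grow like e^(0.5t); solution grows exponentially.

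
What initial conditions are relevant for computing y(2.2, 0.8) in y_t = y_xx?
The entire real line. The heat equation has infinite propagation speed: any initial disturbance instantly affects all points (though exponentially small far away).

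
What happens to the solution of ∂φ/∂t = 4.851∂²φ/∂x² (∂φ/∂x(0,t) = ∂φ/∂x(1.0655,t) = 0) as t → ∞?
φ → constant (steady state). Heat is conserved (no flux at boundaries); solution approaches the spatial average.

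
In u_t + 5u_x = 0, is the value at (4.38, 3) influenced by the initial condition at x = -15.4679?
No. Only data at x = -10.62 affects (4.38, 3). Advection has one-way propagation along characteristics.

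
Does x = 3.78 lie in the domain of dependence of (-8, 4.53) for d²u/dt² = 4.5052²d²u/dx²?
Yes. The domain of dependence is [-28.408556, 12.408556], and 3.78 ∈ [-28.408556, 12.408556].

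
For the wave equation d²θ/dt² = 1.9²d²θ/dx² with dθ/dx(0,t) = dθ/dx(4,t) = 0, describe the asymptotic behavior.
θ oscillates about a mean that drifts linearly in t (generically unbounded; no decay). There is no damping, so the nonconstant modes persist as standing waves (energy conserved, no decay). But with Neumann conditions at both ends the constant mode has eigenvalue 0: the spatial mean M(t) of θ satisfies M'' = 0, so M(t) = M(0) + M'(0)·t. Unless the initial velocity has zero mean (∫θ_t(x,0)dx = 0), the solution grows linearly in t (unbounded, though not exponentially); if it does have zero mean, the solution stays bounded and simply oscillates.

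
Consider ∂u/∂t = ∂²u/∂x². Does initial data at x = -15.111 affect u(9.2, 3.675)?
Yes, for any finite x. The heat equation has infinite propagation speed, so all initial data affects all points at any t > 0.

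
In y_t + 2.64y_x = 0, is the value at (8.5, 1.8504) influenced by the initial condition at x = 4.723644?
No. Only data at x = 3.614944 affects (8.5, 1.8504). Advection has one-way propagation along characteristics.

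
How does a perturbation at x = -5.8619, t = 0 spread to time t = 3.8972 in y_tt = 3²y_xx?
Domain of influence: [-17.5535, 5.8297]. Data at x = -5.8619 spreads outward at speed 3.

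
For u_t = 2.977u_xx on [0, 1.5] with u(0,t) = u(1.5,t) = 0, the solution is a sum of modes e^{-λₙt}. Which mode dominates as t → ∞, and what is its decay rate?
Eigenvalues: λₙ = 2.977n²π²/1.5².
First three modes:
  n=1: λ₁ = 2.977π²/1.5² ≈ 13.059
  n=2: λ₂ = 11.908π²/1.5² ≈ 52.234 (4× faster decay)
  n=3: λ₃ = 26.793π²/1.5² ≈ 117.527 (9× faster decay)
As t → ∞, higher modes decay exponentially faster. The n=1 mode dominates: u ~ c₁ sin(πx/1.5) e^{-λ₁t}.
Decay rate: λ₁ = 2.977π²/1.5² ≈ 13.059.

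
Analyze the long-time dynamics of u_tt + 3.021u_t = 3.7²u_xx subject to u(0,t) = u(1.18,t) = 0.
Long-time behavior: u → 0. Damping (γ=3.021) dissipates energy; oscillations decay exponentially.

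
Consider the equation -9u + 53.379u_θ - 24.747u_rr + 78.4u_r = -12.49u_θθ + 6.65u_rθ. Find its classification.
Rewriting in standard form: -24.747u_rr - 6.65u_rθ + 12.49u_θθ + 78.4u_r + 53.379u_θ - 9u = 0. Hyperbolic. (A = -24.747, B = -6.65, C = 12.49 gives B² - 4AC = 1280.58262.)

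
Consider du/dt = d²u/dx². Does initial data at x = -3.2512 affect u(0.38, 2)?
Yes, for any finite x. The heat equation has infinite propagation speed, so all initial data affects all points at any t > 0.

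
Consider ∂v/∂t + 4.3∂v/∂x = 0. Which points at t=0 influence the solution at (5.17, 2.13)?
A single point: x = -3.989. The characteristic through (5.17, 2.13) is x - 4.3t = const, so x = 5.17 - 4.3·2.13 = -3.989.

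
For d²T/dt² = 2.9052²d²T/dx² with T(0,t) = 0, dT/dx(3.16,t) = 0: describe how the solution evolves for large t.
T oscillates (no decay). Energy is conserved; the solution oscillates indefinitely as standing waves.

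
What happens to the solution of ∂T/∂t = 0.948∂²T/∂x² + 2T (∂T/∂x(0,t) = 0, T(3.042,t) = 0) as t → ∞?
T grows unboundedly. Reaction dominates diffusion (r=2 > κπ²/(4L²)≈0.25); solution grows exponentially.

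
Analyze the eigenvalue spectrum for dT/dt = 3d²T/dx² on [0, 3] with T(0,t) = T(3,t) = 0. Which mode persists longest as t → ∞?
Eigenvalues: λₙ = 3n²π²/3².
First three modes:
  n=1: λ₁ = 3π²/3² ≈ 3.29
  n=2: λ₂ = 12π²/3² ≈ 13.159 (4× faster decay)
  n=3: λ₃ = 27π²/3² ≈ 29.609 (9× faster decay)
As t → ∞, higher modes decay exponentially faster. The n=1 mode dominates: T ~ c₁ sin(πx/3) e^{-λ₁t}.
Decay rate: λ₁ = 3π²/3² ≈ 3.29.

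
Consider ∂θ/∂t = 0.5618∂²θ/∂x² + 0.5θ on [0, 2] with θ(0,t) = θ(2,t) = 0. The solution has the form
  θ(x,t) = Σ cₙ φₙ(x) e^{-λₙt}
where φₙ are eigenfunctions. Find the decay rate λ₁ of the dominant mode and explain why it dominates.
Eigenvalues: λₙ = 0.5618n²π²/2² - 0.5.
First three modes:
  n=1: λ₁ = 0.5618π²/2² - 0.5 ≈ 0.886
  n=2: λ₂ = 2.2472π²/2² - 0.5 ≈ 5.045
  n=3: λ₃ = 5.0562π²/2² - 0.5 ≈ 11.976
Since 0.5618π²/2² ≈ 1.386 > 0.5, all λₙ > 0.
The n=1 mode decays slowest → dominates as t → ∞.
Asymptotic: θ ~ c₁ sin(πx/2) e^{-λ₁t} with decay rate λ₁ ≈ 0.886.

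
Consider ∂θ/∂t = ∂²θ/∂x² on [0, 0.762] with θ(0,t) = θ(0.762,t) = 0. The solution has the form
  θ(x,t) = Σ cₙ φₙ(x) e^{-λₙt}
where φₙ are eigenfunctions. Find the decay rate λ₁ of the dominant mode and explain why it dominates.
Eigenvalues: λₙ = n²π²/0.762².
First three modes:
  n=1: λ₁ = π²/0.762² ≈ 16.998
  n=2: λ₂ = 4π²/0.762² ≈ 67.991 (4× faster decay)
  n=3: λ₃ = 9π²/0.762² ≈ 152.979 (9× faster decay)
As t → ∞, higher modes decay exponentially faster. The n=1 mode dominates: θ ~ c₁ sin(πx/0.762) e^{-λ₁t}.
Decay rate: λ₁ = π²/0.762² ≈ 16.998.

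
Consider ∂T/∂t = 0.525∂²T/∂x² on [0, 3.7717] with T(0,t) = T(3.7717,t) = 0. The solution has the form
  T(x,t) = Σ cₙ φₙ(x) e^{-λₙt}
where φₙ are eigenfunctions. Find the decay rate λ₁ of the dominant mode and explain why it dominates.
Eigenvalues: λₙ = 0.525n²π²/3.7717².
First three modes:
  n=1: λ₁ = 0.525π²/3.7717² ≈ 0.364
  n=2: λ₂ = 2.1π²/3.7717² ≈ 1.457 (4× faster decay)
  n=3: λ₃ = 4.725π²/3.7717² ≈ 3.278 (9× faster decay)
As t → ∞, higher modes decay exponentially faster. The n=1 mode dominates: T ~ c₁ sin(πx/3.7717) e^{-λ₁t}.
Decay rate: λ₁ = 0.525π²/3.7717² ≈ 0.364.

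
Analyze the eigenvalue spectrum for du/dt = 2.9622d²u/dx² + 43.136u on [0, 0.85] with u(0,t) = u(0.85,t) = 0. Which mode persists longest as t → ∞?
Eigenvalues: λₙ = 2.9622n²π²/0.85² - 43.136.
First three modes:
  n=1: λ₁ = 2.9622π²/0.85² - 43.136 ≈ -2.671
  n=2: λ₂ = 11.8488π²/0.85² - 43.136 ≈ 118.723
  n=3: λ₃ = 26.6598π²/0.85² - 43.136 ≈ 321.046
Since 2.9622π²/0.85² ≈ 40.465 < 43.136, λ₁ < 0.
The n=1 mode grows fastest (−λₙ is largest for n=1) → dominates.
Asymptotic: u ~ c₁ sin(πx/0.85) e^{2.671t} (exponential growth at rate −λ₁ ≈ 2.671).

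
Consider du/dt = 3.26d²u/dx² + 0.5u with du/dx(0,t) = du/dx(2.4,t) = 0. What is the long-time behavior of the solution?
As t → ∞, u grows unboundedly. With Neumann BCs the constant mode has diffusion eigenvalue 0, so any r > 0 makes it grow like e^(0.5t); solution grows exponentially.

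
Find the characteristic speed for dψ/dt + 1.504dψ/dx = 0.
Speed = 1.504. Information travels along x - 1.504t = const (rightward).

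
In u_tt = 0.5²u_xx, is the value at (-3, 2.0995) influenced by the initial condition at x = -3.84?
Yes. The domain of dependence is [-4.04975, -1.95025], and -3.84 ∈ [-4.04975, -1.95025].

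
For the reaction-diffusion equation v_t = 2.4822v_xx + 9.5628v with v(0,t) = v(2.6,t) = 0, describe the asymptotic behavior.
v grows unboundedly. Reaction dominates diffusion (r=9.5628 > κπ²/L²≈3.62); solution grows exponentially.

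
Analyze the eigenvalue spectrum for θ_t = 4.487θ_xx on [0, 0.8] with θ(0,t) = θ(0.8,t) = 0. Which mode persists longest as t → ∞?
Eigenvalues: λₙ = 4.487n²π²/0.8².
First three modes:
  n=1: λ₁ = 4.487π²/0.8² ≈ 69.195
  n=2: λ₂ = 17.948π²/0.8² ≈ 276.781 (4× faster decay)
  n=3: λ₃ = 40.383π²/0.8² ≈ 622.757 (9× faster decay)
As t → ∞, higher modes decay exponentially faster. The n=1 mode dominates: θ ~ c₁ sin(πx/0.8) e^{-λ₁t}.
Decay rate: λ₁ = 4.487π²/0.8² ≈ 69.195.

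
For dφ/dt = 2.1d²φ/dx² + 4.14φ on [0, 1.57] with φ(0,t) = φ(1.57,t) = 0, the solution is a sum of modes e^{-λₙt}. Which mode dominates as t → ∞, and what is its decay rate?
Eigenvalues: λₙ = 2.1n²π²/1.57² - 4.14.
First three modes:
  n=1: λ₁ = 2.1π²/1.57² - 4.14 ≈ 4.269
  n=2: λ₂ = 8.4π²/1.57² - 4.14 ≈ 29.494
  n=3: λ₃ = 18.9π²/1.57² - 4.14 ≈ 71.537
Since 2.1π²/1.57² ≈ 8.409 > 4.14, all λₙ > 0.
The n=1 mode decays slowest → dominates as t → ∞.
Asymptotic: φ ~ c₁ sin(πx/1.57) e^{-λ₁t} with decay rate λ₁ ≈ 4.269.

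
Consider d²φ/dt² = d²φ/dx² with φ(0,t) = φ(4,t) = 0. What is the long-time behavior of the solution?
As t → ∞, φ oscillates (no decay). Energy is conserved; the solution oscillates indefinitely as standing waves.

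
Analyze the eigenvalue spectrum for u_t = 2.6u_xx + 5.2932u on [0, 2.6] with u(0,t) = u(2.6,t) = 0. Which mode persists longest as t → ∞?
Eigenvalues: λₙ = 2.6n²π²/2.6² - 5.2932.
First three modes:
  n=1: λ₁ = 2.6π²/2.6² - 5.2932 ≈ -1.497
  n=2: λ₂ = 10.4π²/2.6² - 5.2932 ≈ 9.891
  n=3: λ₃ = 23.4π²/2.6² - 5.2932 ≈ 28.871
Since 2.6π²/2.6² ≈ 3.796 < 5.2932, λ₁ < 0.
The n=1 mode grows fastest (−λₙ is largest for n=1) → dominates.
Asymptotic: u ~ c₁ sin(πx/2.6) e^{1.497t} (exponential growth at rate −λ₁ ≈ 1.497).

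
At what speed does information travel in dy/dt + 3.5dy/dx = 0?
Speed = 3.5. Information travels along x - 3.5t = const (rightward).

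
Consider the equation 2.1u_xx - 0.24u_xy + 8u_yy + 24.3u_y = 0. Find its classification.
Elliptic. (A = 2.1, B = -0.24, C = 8 gives B² - 4AC = -67.1424.)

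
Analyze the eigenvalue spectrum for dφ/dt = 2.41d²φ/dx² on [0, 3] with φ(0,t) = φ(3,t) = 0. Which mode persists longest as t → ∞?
Eigenvalues: λₙ = 2.41n²π²/3².
First three modes:
  n=1: λ₁ = 2.41π²/3² ≈ 2.643
  n=2: λ₂ = 9.64π²/3² ≈ 10.571 (4× faster decay)
  n=3: λ₃ = 21.69π²/3² ≈ 23.786 (9× faster decay)
As t → ∞, higher modes decay exponentially faster. The n=1 mode dominates: φ ~ c₁ sin(πx/3) e^{-λ₁t}.
Decay rate: λ₁ = 2.41π²/3² ≈ 2.643.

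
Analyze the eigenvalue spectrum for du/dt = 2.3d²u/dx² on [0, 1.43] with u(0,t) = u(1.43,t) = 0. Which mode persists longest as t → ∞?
Eigenvalues: λₙ = 2.3n²π²/1.43².
First three modes:
  n=1: λ₁ = 2.3π²/1.43² ≈ 11.101
  n=2: λ₂ = 9.2π²/1.43² ≈ 44.403 (4× faster decay)
  n=3: λ₃ = 20.7π²/1.43² ≈ 99.907 (9× faster decay)
As t → ∞, higher modes decay exponentially faster. The n=1 mode dominates: u ~ c₁ sin(πx/1.43) e^{-λ₁t}.
Decay rate: λ₁ = 2.3π²/1.43² ≈ 11.101.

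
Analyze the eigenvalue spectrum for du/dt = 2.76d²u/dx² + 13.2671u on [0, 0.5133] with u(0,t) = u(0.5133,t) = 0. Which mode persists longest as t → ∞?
Eigenvalues: λₙ = 2.76n²π²/0.5133² - 13.2671.
First three modes:
  n=1: λ₁ = 2.76π²/0.5133² - 13.2671 ≈ 90.12
  n=2: λ₂ = 11.04π²/0.5133² - 13.2671 ≈ 400.281
  n=3: λ₃ = 24.84π²/0.5133² - 13.2671 ≈ 917.217
Since 2.76π²/0.5133² ≈ 103.387 > 13.2671, all λₙ > 0.
The n=1 mode decays slowest → dominates as t → ∞.
Asymptotic: u ~ c₁ sin(πx/0.5133) e^{-λ₁t} with decay rate λ₁ ≈ 90.12.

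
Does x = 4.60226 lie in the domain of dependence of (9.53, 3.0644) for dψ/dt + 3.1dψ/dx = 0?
No. Only data at x = 0.03036 affects (9.53, 3.0644). Advection has one-way propagation along characteristics.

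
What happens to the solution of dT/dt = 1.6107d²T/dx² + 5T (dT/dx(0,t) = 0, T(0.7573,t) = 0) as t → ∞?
T → 0. Diffusion dominates reaction (r=5 < κπ²/(4L²)≈6.93); solution decays.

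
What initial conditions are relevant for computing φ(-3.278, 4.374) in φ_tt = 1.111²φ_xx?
Domain of dependence: [-8.137514, 1.581514]. Signals travel at speed 1.111, so data within |x - -3.278| ≤ 1.111·4.374 = 4.859514 can reach the point.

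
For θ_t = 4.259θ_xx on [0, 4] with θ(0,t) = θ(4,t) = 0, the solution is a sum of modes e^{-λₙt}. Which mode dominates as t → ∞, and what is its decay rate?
Eigenvalues: λₙ = 4.259n²π²/4².
First three modes:
  n=1: λ₁ = 4.259π²/4² ≈ 2.627
  n=2: λ₂ = 17.036π²/4² ≈ 10.509 (4× faster decay)
  n=3: λ₃ = 38.331π²/4² ≈ 23.644 (9× faster decay)
As t → ∞, higher modes decay exponentially faster. The n=1 mode dominates: θ ~ c₁ sin(πx/4) e^{-λ₁t}.
Decay rate: λ₁ = 4.259π²/4² ≈ 2.627.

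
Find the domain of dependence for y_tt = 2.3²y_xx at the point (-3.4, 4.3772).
Domain of dependence: [-13.46756, 6.66756]. Signals travel at speed 2.3, so data within |x - -3.4| ≤ 2.3·4.3772 = 10.06756 can reach the point.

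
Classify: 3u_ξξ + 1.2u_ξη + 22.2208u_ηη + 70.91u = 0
Elliptic (discriminant = -265.2096).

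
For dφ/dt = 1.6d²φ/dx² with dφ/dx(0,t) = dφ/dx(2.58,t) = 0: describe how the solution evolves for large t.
φ → constant (steady state). Heat is conserved (no flux at boundaries); solution approaches the spatial average.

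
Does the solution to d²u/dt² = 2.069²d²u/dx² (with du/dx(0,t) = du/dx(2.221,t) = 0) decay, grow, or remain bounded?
u oscillates about a mean that drifts linearly in t (generically unbounded; no decay). There is no damping, so the nonconstant modes persist as standing waves (energy conserved, no decay). But with Neumann conditions at both ends the constant mode has eigenvalue 0: the spatial mean M(t) of u satisfies M'' = 0, so M(t) = M(0) + M'(0)·t. Unless the initial velocity has zero mean (∫u_t(x,0)dx = 0), the solution grows linearly in t (unbounded, though not exponentially); if it does have zero mean, the solution stays bounded and simply oscillates.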